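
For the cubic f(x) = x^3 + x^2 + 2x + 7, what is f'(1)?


Differentiate f(x) = x^3 + x^2 + 2x + 7 term by term:
f'(x) = 3x^2 + 2x + 2
Substitute x = 1:
f'(1) = 3 * 1^2 + 2 * 1 + 2
= 3 + 2 + 2
= 7

7


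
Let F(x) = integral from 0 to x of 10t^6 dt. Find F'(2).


By the Fundamental Theorem of Calculus (Part 1):
If F(x) = integral from 0 to x of f(t) dt, then F'(x) = f(x)
Here f(t) = 10t^6
So F'(x) = 10x^6
Evaluate at x = 2:
F'(2) = 10 * 2^6
= 10 * 64
= 640

640


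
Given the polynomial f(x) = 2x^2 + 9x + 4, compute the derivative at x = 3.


Differentiate term by term using power and sum rules:
f(x) = 2x^2 + 9x + 4
f'(x) = 4x + 9
Substitute x = 3:
f'(3) = 4 * 3 + 9
= 12 + 9
= 21

21


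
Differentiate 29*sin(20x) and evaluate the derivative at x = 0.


Apply the chain rule to differentiate 29*sin(20x):
d/dx [29*sin(20x)]
= 29 * cos(20x) * d/dx(20x)
= 29 * 20 * cos(20x)
= 580 * cos(20x)
Evaluate at x = 0:
= 580 * cos(0)
= 580 * 1
= 580

580


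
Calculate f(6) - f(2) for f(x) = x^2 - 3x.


Net change = f(b) - f(a)
f(x) = x^2 - 3x
Compute f(6):
f(6) = 1 * 6^2 - 3 * 6 + 0
= 36 - 18 + 0
= 18
Compute f(2):
f(2) = 1 * 2^2 - 3 * 2 + 0
= 4 - 6 + 0
= -2
Net change = 18 - (-2) = 20

20


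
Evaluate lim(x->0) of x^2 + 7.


Since polynomials are continuous, we use direct substitution.
lim(x->0) of x^2 + 7
= 1 * 0^2 + 0 * 0 + 7
= 0 + 0 + 7
= 7

7


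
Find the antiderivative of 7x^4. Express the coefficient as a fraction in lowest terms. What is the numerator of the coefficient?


Apply the power rule for integration:
integral of ax^n dx = a/(n+1) * x^(n+1) + C
integral of 7x^4 dx
= 7/5 * x^5 + C
The coefficient in lowest terms is 7/5, and its numerator is 7

7


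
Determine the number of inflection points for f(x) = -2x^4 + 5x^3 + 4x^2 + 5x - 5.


Inflection points occur where f''(x) = 0 and concavity changes.
f(x) = -2x^4 + 5x^3 + 4x^2 + 5x - 5
f'(x) = -8x^3 + 15x^2 + 8x + 5
f''(x) = -24x^2 + 30x + 8
This is a quadratic in x. Use the discriminant to count real roots.
Discriminant = (30)^2 - 4 * (-24) * 8
= 900 - (-768)
= 1668
Since discriminant > 0, f''(x) = 0 has 2 distinct real solutions.
A quadratic with two distinct real roots changes sign at each root, so concavity changes at both.
Number of inflection points: 2

2


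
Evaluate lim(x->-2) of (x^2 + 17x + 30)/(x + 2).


Direct substitution gives 0/0, so we factor the numerator.
Factor: (x^2 + 17x + 30) = (x + 2)(x + 15)
Cancel the common factor (x + 2):
(x^2 + 17x + 30)/(x + 2) = (x + 15)
Now substitute x = -2:
= (-2) - (-15) = 13

13


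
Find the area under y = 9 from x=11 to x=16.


The area under a constant function y = 9 is a rectangle.
Width = 16 - 11 = 5
Height = 9
Area = width * height
= 5 * 9
= 45

45


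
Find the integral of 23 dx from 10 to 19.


The integral of a constant k over [a, b] equals k * (b - a).
integral from 10 to 19 of 23 dx
= 23 * (19 - 10)
= 23 * 9
= 207

207


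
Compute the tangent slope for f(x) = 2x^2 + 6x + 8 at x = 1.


The slope of the tangent line equals f'(x) at the point.
f(x) = 2x^2 + 6x + 8
f'(x) = 4x + 6
At x = 1:
f'(1) = 4 * 1 + 6
= 4 + 6
= 10

10


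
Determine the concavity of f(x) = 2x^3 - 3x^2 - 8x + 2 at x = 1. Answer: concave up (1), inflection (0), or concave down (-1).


Concavity is determined by the sign of f''(x).
f(x) = 2x^3 - 3x^2 - 8x + 2
f'(x) = 6x^2 - 6x - 8
f''(x) = 12x - 6
f''(1) = 12 * 1 - 6
= 12 - 6
= 6
Since f''(1) > 0, the function is concave up (1)

1


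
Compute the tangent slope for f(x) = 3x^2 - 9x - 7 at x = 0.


The slope of the tangent line equals f'(x) at the point.
f(x) = 3x^2 - 9x - 7
f'(x) = 6x - 9
At x = 0:
f'(0) = 6 * 0 - 9
= 0 - 9
= -9

-9


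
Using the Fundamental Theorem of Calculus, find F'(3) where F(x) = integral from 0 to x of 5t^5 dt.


By the Fundamental Theorem of Calculus (Part 1):
If F(x) = integral from 0 to x of f(t) dt, then F'(x) = f(x)
Here f(t) = 5t^5
So F'(x) = 5x^5
Evaluate at x = 3:
F'(3) = 5 * 3^5
= 5 * 243
= 1215

1215


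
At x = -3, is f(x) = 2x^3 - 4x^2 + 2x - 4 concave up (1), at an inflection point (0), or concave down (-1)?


Concavity is determined by the sign of f''(x).
f(x) = 2x^3 - 4x^2 + 2x - 4
f'(x) = 6x^2 - 8x + 2
f''(x) = 12x - 8
f''(-3) = 12 * (-3) - 8
= -36 - 8
= -44
Since f''(-3) < 0, the function is concave down (-1)

-1


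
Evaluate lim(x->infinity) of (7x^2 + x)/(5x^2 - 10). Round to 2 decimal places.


For limits at infinity with equal-degree polynomials,
we compare leading coefficients.
Numerator leading term: 7x^2
Denominator leading term: 5x^2
Divide both by x^2:
lim = (7 + 1/x) / (5 - 10/x^2)
As x -> infinity, the 1/x and 1/x^2 terms vanish:
= 7/5 = 1.40

1.40


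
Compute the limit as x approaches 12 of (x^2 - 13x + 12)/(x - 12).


Direct substitution gives 0/0, so we factor the numerator.
Factor: (x^2 - 13x + 12) = (x - 12)(x - 1)
Cancel the common factor (x - 12):
(x^2 - 13x + 12)/(x - 12) = (x - 1)
Now substitute x = 12:
= (12) - (1) = 11

11


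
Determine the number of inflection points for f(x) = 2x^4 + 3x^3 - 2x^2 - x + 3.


Inflection points occur where f''(x) = 0 and concavity changes.
f(x) = 2x^4 + 3x^3 - 2x^2 - x + 3
f'(x) = 8x^3 + 9x^2 - 4x - 1
f''(x) = 24x^2 + 18x - 4
This is a quadratic in x. Use the discriminant to count real roots.
Discriminant = (18)^2 - 4 * 24 * (-4)
= 324 - (-384)
= 708
Since discriminant > 0, f''(x) = 0 has 2 distinct real solutions.
A quadratic with two distinct real roots changes sign at each root, so concavity changes at both.
Number of inflection points: 2

2


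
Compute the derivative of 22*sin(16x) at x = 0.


Apply the chain rule to differentiate 22*sin(16x):
d/dx [22*sin(16x)]
= 22 * cos(16x) * d/dx(16x)
= 22 * 16 * cos(16x)
= 352 * cos(16x)
Evaluate at x = 0:
= 352 * cos(0)
= 352 * 1
= 352

352


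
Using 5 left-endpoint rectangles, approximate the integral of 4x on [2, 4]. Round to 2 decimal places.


Left Riemann sum uses left endpoints of each subinterval.
Interval: [2, 4], n = 5
dx = (4 - 2) / 5 = 2/5
Left endpoints: [2, 12/5, 14/5, 16/5, 18/5]
f values: [8, 48/5, 56/5, 64/5, 72/5]
Sum = dx * (sum of f values)
= 2/5 * 56
= 112/5 = 22.40

22.40


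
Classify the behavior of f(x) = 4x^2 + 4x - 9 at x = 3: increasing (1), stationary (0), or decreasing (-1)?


Compute f'(x) to determine behavior:
f'(x) = 8x + 4
f'(3) = 8 * 3 + 4
= 24 + 4
= 28
Since f'(3) > 0, the function is increasing (1)

1


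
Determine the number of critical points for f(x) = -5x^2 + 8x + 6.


Find where f'(x) = 0:
f'(x) = -10x + 8
Set f'(x) = 0:
-10x + 8 = 0
x = -8 / (-10) = 4/5
This is a linear equation in x, so there is exactly one solution.
Number of critical points: 1

1


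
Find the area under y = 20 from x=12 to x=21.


The area under a constant function y = 20 is a rectangle.
Width = 21 - 12 = 9
Height = 20
Area = width * height
= 9 * 20
= 180

180


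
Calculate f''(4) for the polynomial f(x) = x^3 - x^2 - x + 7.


First derivative:
f'(x) = 3x^2 - 2x - 1
Second derivative:
f''(x) = 6x - 2
Substitute x = 4:
f''(4) = 6 * 4 - 2
= 24 - 2
= 22

22


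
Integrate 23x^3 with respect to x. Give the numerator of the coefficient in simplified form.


Apply the power rule for integration:
integral of ax^n dx = a/(n+1) * x^(n+1) + C
integral of 23x^3 dx
= 23/4 * x^4 + C
The coefficient in lowest terms is 23/4, and its numerator is 23

23


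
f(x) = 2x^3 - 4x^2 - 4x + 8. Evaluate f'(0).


Differentiate f(x) = 2x^3 - 4x^2 - 4x + 8 term by term:
f'(x) = 6x^2 - 8x - 4
Substitute x = 0:
f'(0) = 6 * 0^2 - 8 * 0 - 4
= 0 + 0 - 4
= -4

-4


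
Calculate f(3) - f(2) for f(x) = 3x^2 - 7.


Net change = f(b) - f(a)
f(x) = 3x^2 - 7
Compute f(3):
f(3) = 3 * 3^2 + 0 * 3 - 7
= 27 + 0 - 7
= 20
Compute f(2):
f(2) = 3 * 2^2 + 0 * 2 - 7
= 12 + 0 - 7
= 5
Net change = 20 - 5 = 15

15


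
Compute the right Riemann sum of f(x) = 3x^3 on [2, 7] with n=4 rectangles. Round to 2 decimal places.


Right Riemann sum uses right endpoints of each subinterval.
Interval: [2, 7], n = 4
dx = (7 - 2) / 4 = 5/4
Right endpoints: [13/4, 9/2, 23/4, 7]
f values: [6591/64, 2187/8, 36501/64, 1029]
Sum = dx * (sum of f values)
= 5/4 * 31611/16
= 158055/64 ≈ 2469.61

2469.61


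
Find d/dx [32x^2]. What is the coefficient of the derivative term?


We apply the power rule: d/dx [ax^n] = a*n * x^(n-1)
d/dx [32x^2]
= 32 * 2 * x^(2-1)
= 64x
The coefficient is 64

64


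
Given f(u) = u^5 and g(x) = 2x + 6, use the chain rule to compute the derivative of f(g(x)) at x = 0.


Using the chain rule: (f(g(x)))' = f'(g(x)) * g'(x)
First, find g(0):
g(0) = 2 * 0 + 6 = 6
Next, f'(u) = 5u^4
And g'(x) = 2
So f'(g(0)) * g'(0)
= 5 * 6^4 * 2
= 5 * 1296 * 2
= 12960

12960


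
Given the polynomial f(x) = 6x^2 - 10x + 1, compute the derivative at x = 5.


Differentiate term by term using power and sum rules:
f(x) = 6x^2 - 10x + 1
f'(x) = 12x - 10
Substitute x = 5:
f'(5) = 12 * 5 - 10
= 60 - 10
= 50

50


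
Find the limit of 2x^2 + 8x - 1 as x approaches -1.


Since polynomials are continuous, we use direct substitution.
lim(x->-1) of 2x^2 + 8x - 1
= 2 * (-1)^2 + 8 * (-1) - 1
= 2 - 8 - 1
= -7

-7


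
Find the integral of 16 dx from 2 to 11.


The integral of a constant k over [a, b] equals k * (b - a).
integral from 2 to 11 of 16 dx
= 16 * (11 - 2)
= 16 * 9
= 144

144


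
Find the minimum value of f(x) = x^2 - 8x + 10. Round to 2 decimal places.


For a quadratic f(x) = ax^2 + bx + c with a > 0, the minimum is at the vertex.
Vertex x-coordinate: x = -b/(2a)
x = -(-8) / (2 * 1)
x = 8/2 = 4
Substitute back to find the minimum value:
f(4) = 1 * 4^2 - 8 * 4 + 10
= 16 - 32 + 10
= -6 = -6.00

-6.00


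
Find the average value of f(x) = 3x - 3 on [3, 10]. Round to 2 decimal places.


Average value = 1/(b-a) * integral from a to b of f(x) dx
First compute the integral of 3x - 3:
F(x) = (3/2)x^2 - 3x
F(10) = 3/2 * 100 - 3 * 10 = 120
F(3) = 3/2 * 9 - 3 * 3 = 9/2
Integral = 120 - 9/2 = 231/2
Average = (231/2) / (10 - 3) = (231/2) / 7
= 33/2 = 16.50

16.50


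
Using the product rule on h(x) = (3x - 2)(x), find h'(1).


Let u(x) = 3x - 2 and v(x) = x
u'(x) = 3
v'(x) = 1
Product rule: h'(x) = u'(x)*v(x) + u(x)*v'(x)
= 3 * (x) + (3x - 2) * 1
At x = 1:
u(1) = 3 * 1 - 2 = 1
v(1) = 1 * 1 + 0 = 1
h'(1) = 3 * 1 + 1 * 1
= 3 + 1
= 4

4


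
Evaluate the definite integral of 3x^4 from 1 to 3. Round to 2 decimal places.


Find the antiderivative of 3x^4:
F(x) = 3/5 * x^5
Apply the Fundamental Theorem of Calculus:
F(3) - F(1)
= 3/5 * 3^5 - 3/5 * 1^5
= 3/5 * (243 - 1)
= 3/5 * 242
= 726/5 = 145.20

145.20


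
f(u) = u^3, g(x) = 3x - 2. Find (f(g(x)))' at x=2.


Using the chain rule: (f(g(x)))' = f'(g(x)) * g'(x)
First, find g(2):
g(2) = 3 * 2 - 2 = 4
Next, f'(u) = 3u^2
And g'(x) = 3
So f'(g(2)) * g'(2)
= 3 * 4^2 * 3
= 3 * 16 * 3
= 144

144


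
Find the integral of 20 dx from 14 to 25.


The integral of a constant k over [a, b] equals k * (b - a).
integral from 14 to 25 of 20 dx
= 20 * (25 - 14)
= 20 * 11
= 220

220


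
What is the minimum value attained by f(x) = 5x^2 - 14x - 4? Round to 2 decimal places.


For a quadratic f(x) = ax^2 + bx + c with a > 0, the minimum is at the vertex.
Vertex x-coordinate: x = -b/(2a)
x = -(-14) / (2 * 5)
x = 14/10 = 7/5
Substitute back to find the minimum value:
f(7/5) = 5 * (7/5)^2 - 14 * (7/5) - 4
= 49/5 - 98/5 - 4
= -69/5 = -13.80

-13.80


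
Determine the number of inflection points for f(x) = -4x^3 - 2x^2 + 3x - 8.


Inflection points occur where f''(x) = 0 and concavity changes.
f(x) = -4x^3 - 2x^2 + 3x - 8
f'(x) = -12x^2 - 4x + 3
f''(x) = -24x - 4
Set f''(x) = 0:
-24x - 4 = 0
x = 4 / (-24) = -1/6
Since f''(x) is linear (degree 1), it changes sign at this point.
Therefore there is exactly 1 inflection point.

1


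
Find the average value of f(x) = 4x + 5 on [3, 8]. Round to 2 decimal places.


Average value = 1/(b-a) * integral from a to b of f(x) dx
First compute the integral of 4x + 5:
F(x) = 2x^2 + 5x
F(8) = 2 * 64 + 5 * 8 = 168
F(3) = 2 * 9 + 5 * 3 = 33
Integral = 168 - 33 = 135
Average = 135 / (8 - 3) = 135 / 5
= 27 = 27.00

27.00


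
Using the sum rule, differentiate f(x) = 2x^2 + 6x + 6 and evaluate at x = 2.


Differentiate term by term using power and sum rules:
f(x) = 2x^2 + 6x + 6
f'(x) = 4x + 6
Substitute x = 2:
f'(2) = 4 * 2 + 6
= 8 + 6
= 14

14


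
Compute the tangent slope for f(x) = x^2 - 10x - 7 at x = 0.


The slope of the tangent line equals f'(x) at the point.
f(x) = x^2 - 10x - 7
f'(x) = 2x - 10
At x = 0:
f'(0) = 2 * 0 - 10
= 0 - 10
= -10

-10


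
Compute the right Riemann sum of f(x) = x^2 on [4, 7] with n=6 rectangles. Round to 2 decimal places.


Right Riemann sum uses right endpoints of each subinterval.
Interval: [4, 7], n = 6
dx = (7 - 4) / 6 = 1/2
Right endpoints: [9/2, 5, 11/2, 6, 13/2, 7]
f values: [81/4, 25, 121/4, 36, 169/4, 49]
Sum = dx * (sum of f values)
= 1/2 * 811/4
= 811/8 ≈ 101.38

101.38


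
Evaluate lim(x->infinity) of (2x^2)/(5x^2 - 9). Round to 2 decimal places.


For limits at infinity with equal-degree polynomials,
we compare leading coefficients.
Numerator leading term: 2x^2
Denominator leading term: 5x^2
Divide both by x^2:
lim = (2) / (5 - 9/x^2)
As x -> infinity, the 1/x and 1/x^2 terms vanish:
= 2/5 = 0.40

0.40


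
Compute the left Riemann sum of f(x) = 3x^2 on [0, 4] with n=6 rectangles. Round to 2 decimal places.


Left Riemann sum uses left endpoints of each subinterval.
Interval: [0, 4], n = 6
dx = (4 - 0) / 6 = 2/3
Left endpoints: [0, 2/3, 4/3, 2, 8/3, 10/3]
f values: [0, 4/3, 16/3, 12, 64/3, 100/3]
Sum = dx * (sum of f values)
= 2/3 * 220/3
= 440/9 ≈ 48.89

48.89


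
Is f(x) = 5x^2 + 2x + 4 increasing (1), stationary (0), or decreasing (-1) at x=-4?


Compute f'(x) to determine behavior:
f'(x) = 10x + 2
f'(-4) = 10 * (-4) + 2
= -40 + 2
= -38
Since f'(-4) < 0, the function is decreasing (-1)

-1


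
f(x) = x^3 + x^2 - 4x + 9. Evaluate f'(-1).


Differentiate f(x) = x^3 + x^2 - 4x + 9 term by term:
f'(x) = 3x^2 + 2x - 4
Substitute x = -1:
f'(-1) = 3 * (-1)^2 + 2 * (-1) - 4
= 3 - 2 - 4
= -3

-3


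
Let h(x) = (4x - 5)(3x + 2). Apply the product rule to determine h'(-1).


Let u(x) = 4x - 5 and v(x) = 3x + 2
u'(x) = 4
v'(x) = 3
Product rule: h'(x) = u'(x)*v(x) + u(x)*v'(x)
= 4 * (3x + 2) + (4x - 5) * 3
At x = -1:
u(-1) = 4 * (-1) - 5 = -9
v(-1) = 3 * (-1) + 2 = -1
h'(-1) = 4 * (-1) + (-9) * 3
= -4 - 27
= -31

-31


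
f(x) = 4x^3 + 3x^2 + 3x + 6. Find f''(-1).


First derivative:
f'(x) = 12x^2 + 6x + 3
Second derivative:
f''(x) = 24x + 6
Substitute x = -1:
f''(-1) = 24 * (-1) + 6
= -24 + 6
= -18

-18


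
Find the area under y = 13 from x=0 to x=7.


The area under a constant function y = 13 is a rectangle.
Width = 7 - 0 = 7
Height = 13
Area = width * height
= 7 * 13
= 91

91


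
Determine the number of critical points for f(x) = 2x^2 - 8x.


Find where f'(x) = 0:
f'(x) = 4x - 8
Set f'(x) = 0:
4x - 8 = 0
x = 8 / 4 = 2
This is a linear equation in x, so there is exactly one solution.
Number of critical points: 1

1


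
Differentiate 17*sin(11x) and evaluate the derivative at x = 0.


Apply the chain rule to differentiate 17*sin(11x):
d/dx [17*sin(11x)]
= 17 * cos(11x) * d/dx(11x)
= 17 * 11 * cos(11x)
= 187 * cos(11x)
Evaluate at x = 0:
= 187 * cos(0)
= 187 * 1
= 187

187


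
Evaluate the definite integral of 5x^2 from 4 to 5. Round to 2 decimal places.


Find the antiderivative of 5x^2:
F(x) = 5/3 * x^3
Apply the Fundamental Theorem of Calculus:
F(5) - F(4)
= 5/3 * 5^3 - 5/3 * 4^3
= 5/3 * (125 - 64)
= 5/3 * 61
= 305/3 ≈ 101.67

101.67


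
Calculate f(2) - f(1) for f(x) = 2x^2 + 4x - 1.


Net change = f(b) - f(a)
f(x) = 2x^2 + 4x - 1
Compute f(2):
f(2) = 2 * 2^2 + 4 * 2 - 1
= 8 + 8 - 1
= 15
Compute f(1):
f(1) = 2 * 1^2 + 4 * 1 - 1
= 2 + 4 - 1
= 5
Net change = 15 - 5 = 10

10


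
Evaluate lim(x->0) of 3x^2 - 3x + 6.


Since polynomials are continuous, we use direct substitution.
lim(x->0) of 3x^2 - 3x + 6
= 3 * 0^2 - 3 * 0 + 6
= 0 + 0 + 6
= 6

6


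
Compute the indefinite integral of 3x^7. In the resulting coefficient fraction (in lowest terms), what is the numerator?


Apply the power rule for integration:
integral of ax^n dx = a/(n+1) * x^(n+1) + C
integral of 3x^7 dx
= 3/8 * x^8 + C
The coefficient in lowest terms is 3/8, and its numerator is 3

3


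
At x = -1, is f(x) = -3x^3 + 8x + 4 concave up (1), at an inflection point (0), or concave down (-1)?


Concavity is determined by the sign of f''(x).
f(x) = -3x^3 + 8x + 4
f'(x) = -9x^2 + 8
f''(x) = -18x
f''(-1) = -18 * (-1) + 0
= 18 + 0
= 18
Since f''(-1) > 0, the function is concave up (1)

1


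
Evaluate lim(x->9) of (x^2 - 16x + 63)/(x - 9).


Direct substitution gives 0/0, so we factor the numerator.
Factor: (x^2 - 16x + 63) = (x - 9)(x - 7)
Cancel the common factor (x - 9):
(x^2 - 16x + 63)/(x - 9) = (x - 7)
Now substitute x = 9:
= (9) - (7) = 2

2


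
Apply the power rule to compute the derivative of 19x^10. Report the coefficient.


We apply the power rule: d/dx [ax^n] = a*n * x^(n-1)
d/dx [19x^10]
= 19 * 10 * x^(10-1)
= 190x^9
The coefficient is 190

190


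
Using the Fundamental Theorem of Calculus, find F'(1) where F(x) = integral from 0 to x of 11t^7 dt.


By the Fundamental Theorem of Calculus (Part 1):
If F(x) = integral from 0 to x of f(t) dt, then F'(x) = f(x)
Here f(t) = 11t^7
So F'(x) = 11x^7
Evaluate at x = 1:
F'(1) = 11 * 1^7
= 11 * 1
= 11

11


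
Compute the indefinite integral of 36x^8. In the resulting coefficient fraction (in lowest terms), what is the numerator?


Apply the power rule for integration:
integral of ax^n dx = a/(n+1) * x^(n+1) + C
integral of 36x^8 dx
= 36/9 * x^9 + C
= 4 * x^9 + C
The coefficient in lowest terms is 4 = 4/1, so its numerator is 4

4


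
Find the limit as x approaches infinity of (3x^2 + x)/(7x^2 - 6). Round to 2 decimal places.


For limits at infinity with equal-degree polynomials,
we compare leading coefficients.
Numerator leading term: 3x^2
Denominator leading term: 7x^2
Divide both by x^2:
lim = (3 + 1/x) / (7 - 6/x^2)
As x -> infinity, the 1/x and 1/x^2 terms vanish:
= 3/7 ≈ 0.43

0.43


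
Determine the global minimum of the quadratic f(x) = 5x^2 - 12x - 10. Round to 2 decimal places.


For a quadratic f(x) = ax^2 + bx + c with a > 0, the minimum is at the vertex.
Vertex x-coordinate: x = -b/(2a)
x = -(-12) / (2 * 5)
x = 12/10 = 6/5
Substitute back to find the minimum value:
f(6/5) = 5 * (6/5)^2 - 12 * (6/5) - 10
= 36/5 - 72/5 - 10
= -86/5 = -17.20

-17.20


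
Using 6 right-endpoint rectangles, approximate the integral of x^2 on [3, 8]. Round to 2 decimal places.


Right Riemann sum uses right endpoints of each subinterval.
Interval: [3, 8], n = 6
dx = (8 - 3) / 6 = 5/6
Right endpoints: [23/6, 14/3, 11/2, 19/3, 43/6, 8]
f values: [529/36, 196/9, 121/4, 361/9, 1849/36, 64]
Sum = dx * (sum of f values)
= 5/6 * 7999/36
= 39995/216 ≈ 185.16

185.16


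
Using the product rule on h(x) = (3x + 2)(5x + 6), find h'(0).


Let u(x) = 3x + 2 and v(x) = 5x + 6
u'(x) = 3
v'(x) = 5
Product rule: h'(x) = u'(x)*v(x) + u(x)*v'(x)
= 3 * (5x + 6) + (3x + 2) * 5
At x = 0:
u(0) = 3 * 0 + 2 = 2
v(0) = 5 * 0 + 6 = 6
h'(0) = 3 * 6 + 2 * 5
= 18 + 10
= 28

28


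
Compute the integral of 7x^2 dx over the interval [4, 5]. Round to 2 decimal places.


Find the antiderivative of 7x^2:
F(x) = 7/3 * x^3
Apply the Fundamental Theorem of Calculus:
F(5) - F(4)
= 7/3 * 5^3 - 7/3 * 4^3
= 7/3 * (125 - 64)
= 7/3 * 61
= 427/3 ≈ 142.33

142.33


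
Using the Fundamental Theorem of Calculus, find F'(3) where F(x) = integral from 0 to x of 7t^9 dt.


By the Fundamental Theorem of Calculus (Part 1):
If F(x) = integral from 0 to x of f(t) dt, then F'(x) = f(x)
Here f(t) = 7t^9
So F'(x) = 7x^9
Evaluate at x = 3:
F'(3) = 7 * 3^9
= 7 * 19683
= 137781

137781


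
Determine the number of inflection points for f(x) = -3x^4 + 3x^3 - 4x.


Inflection points occur where f''(x) = 0 and concavity changes.
f(x) = -3x^4 + 3x^3 - 4x
f'(x) = -12x^3 + 9x^2 - 4
f''(x) = -36x^2 + 18x
This is a quadratic in x. Use the discriminant to count real roots.
Discriminant = (18)^2 - 4 * (-36) * 0
= 324 - 0
= 324
Since discriminant > 0, f''(x) = 0 has 2 distinct real solutions.
A quadratic with two distinct real roots changes sign at each root, so concavity changes at both.
Number of inflection points: 2

2


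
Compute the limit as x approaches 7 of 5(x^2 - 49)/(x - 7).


Direct substitution gives 0/0, so we factor the numerator.
Factor: 5(x^2 - 49) = 5 * (x - 7)(x + 7)
Cancel the common factor (x - 7):
5(x^2 - 49)/(x - 7) = 5 * (x + 7)
Now substitute x = 7:
= 5 * (7 + 7) = 70

70


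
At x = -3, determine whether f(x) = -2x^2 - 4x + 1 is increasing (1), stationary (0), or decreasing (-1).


Compute f'(x) to determine behavior:
f'(x) = -4x - 4
f'(-3) = -4 * (-3) - 4
= 12 - 4
= 8
Since f'(-3) > 0, the function is increasing (1)

1


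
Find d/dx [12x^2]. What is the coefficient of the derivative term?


We apply the power rule: d/dx [ax^n] = a*n * x^(n-1)
d/dx [12x^2]
= 12 * 2 * x^(2-1)
= 24x
The coefficient is 24

24


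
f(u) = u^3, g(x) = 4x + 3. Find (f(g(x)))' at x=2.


Using the chain rule: (f(g(x)))' = f'(g(x)) * g'(x)
First, find g(2):
g(2) = 4 * 2 + 3 = 11
Next, f'(u) = 3u^2
And g'(x) = 4
So f'(g(2)) * g'(2)
= 3 * 11^2 * 4
= 3 * 121 * 4
= 1452

1452


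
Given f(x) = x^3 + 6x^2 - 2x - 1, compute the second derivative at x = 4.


First derivative:
f'(x) = 3x^2 + 12x - 2
Second derivative:
f''(x) = 6x + 12
Substitute x = 4:
f''(4) = 6 * 4 + 12
= 24 + 12
= 36

36


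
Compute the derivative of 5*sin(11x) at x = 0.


Apply the chain rule to differentiate 5*sin(11x):
d/dx [5*sin(11x)]
= 5 * cos(11x) * d/dx(11x)
= 5 * 11 * cos(11x)
= 55 * cos(11x)
Evaluate at x = 0:
= 55 * cos(0)
= 55 * 1
= 55

55


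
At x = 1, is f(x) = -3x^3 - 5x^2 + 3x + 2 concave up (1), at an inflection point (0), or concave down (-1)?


Concavity is determined by the sign of f''(x).
f(x) = -3x^3 - 5x^2 + 3x + 2
f'(x) = -9x^2 - 10x + 3
f''(x) = -18x - 10
f''(1) = -18 * 1 - 10
= -18 - 10
= -28
Since f''(1) < 0, the function is concave down (-1)

-1


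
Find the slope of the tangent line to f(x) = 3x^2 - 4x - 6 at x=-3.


The slope of the tangent line equals f'(x) at the point.
f(x) = 3x^2 - 4x - 6
f'(x) = 6x - 4
At x = -3:
f'(-3) = 6 * (-3) - 4
= -18 - 4
= -22

-22


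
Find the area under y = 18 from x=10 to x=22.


The area under a constant function y = 18 is a rectangle.
Width = 22 - 10 = 12
Height = 18
Area = width * height
= 12 * 18
= 216

216


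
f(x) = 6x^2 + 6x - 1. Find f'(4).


Differentiate term by term using power and sum rules:
f(x) = 6x^2 + 6x - 1
f'(x) = 12x + 6
Substitute x = 4:
f'(4) = 12 * 4 + 6
= 48 + 6
= 54

54


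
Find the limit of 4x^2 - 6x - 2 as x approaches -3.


Since polynomials are continuous, we use direct substitution.
lim(x->-3) of 4x^2 - 6x - 2
= 4 * (-3)^2 - 6 * (-3) - 2
= 36 + 18 - 2
= 52

52


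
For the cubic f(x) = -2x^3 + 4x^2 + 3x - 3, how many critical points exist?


Find where f'(x) = 0:
f(x) = -2x^3 + 4x^2 + 3x - 3
f'(x) = -6x^2 + 8x + 3
This is a quadratic in x. Use the discriminant to count real roots.
Discriminant = (8)^2 - 4 * (-6) * 3
= 64 - (-72)
= 136
Since discriminant > 0, f'(x) = 0 has 2 real solutions.
Number of critical points: 2

2


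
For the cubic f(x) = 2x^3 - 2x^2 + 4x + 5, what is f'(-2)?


Differentiate f(x) = 2x^3 - 2x^2 + 4x + 5 term by term:
f'(x) = 6x^2 - 4x + 4
Substitute x = -2:
f'(-2) = 6 * (-2)^2 - 4 * (-2) + 4
= 24 + 8 + 4
= 36

36


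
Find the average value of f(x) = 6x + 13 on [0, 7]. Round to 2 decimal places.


Average value = 1/(b-a) * integral from a to b of f(x) dx
First compute the integral of 6x + 13:
F(x) = 3x^2 + 13x
F(7) = 3 * 49 + 13 * 7 = 238
F(0) = 3 * 0 + 13 * 0 = 0
Integral = 238 - 0 = 238
Average = 238 / (7 - 0) = 238 / 7
= 34 = 34.00

34.00


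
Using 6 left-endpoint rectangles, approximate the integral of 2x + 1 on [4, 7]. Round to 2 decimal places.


Left Riemann sum uses left endpoints of each subinterval.
Interval: [4, 7], n = 6
dx = (7 - 4) / 6 = 1/2
Left endpoints: [4, 9/2, 5, 11/2, 6, 13/2]
f values: [9, 10, 11, 12, 13, 14]
Sum = dx * (sum of f values)
= 1/2 * 69
= 69/2 = 34.50

34.50


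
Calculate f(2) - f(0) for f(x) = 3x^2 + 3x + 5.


Net change = f(b) - f(a)
f(x) = 3x^2 + 3x + 5
Compute f(2):
f(2) = 3 * 2^2 + 3 * 2 + 5
= 12 + 6 + 5
= 23
Compute f(0):
f(0) = 3 * 0^2 + 3 * 0 + 5
= 0 + 0 + 5
= 5
Net change = 23 - 5 = 18

18


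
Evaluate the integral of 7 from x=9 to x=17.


The integral of a constant k over [a, b] equals k * (b - a).
integral from 9 to 17 of 7 dx
= 7 * (17 - 9)
= 7 * 8
= 56

56


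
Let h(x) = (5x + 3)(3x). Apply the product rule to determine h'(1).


Let u(x) = 5x + 3 and v(x) = 3x
u'(x) = 5
v'(x) = 3
Product rule: h'(x) = u'(x)*v(x) + u(x)*v'(x)
= 5 * (3x) + (5x + 3) * 3
At x = 1:
u(1) = 5 * 1 + 3 = 8
v(1) = 3 * 1 + 0 = 3
h'(1) = 5 * 3 + 8 * 3
= 15 + 24
= 39

39


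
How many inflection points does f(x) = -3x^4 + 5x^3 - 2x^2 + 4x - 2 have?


Inflection points occur where f''(x) = 0 and concavity changes.
f(x) = -3x^4 + 5x^3 - 2x^2 + 4x - 2
f'(x) = -12x^3 + 15x^2 - 4x + 4
f''(x) = -36x^2 + 30x - 4
This is a quadratic in x. Use the discriminant to count real roots.
Discriminant = (30)^2 - 4 * (-36) * (-4)
= 900 - 576
= 324
Since discriminant > 0, f''(x) = 0 has 2 distinct real solutions.
A quadratic with two distinct real roots changes sign at each root, so concavity changes at both.
Number of inflection points: 2

2


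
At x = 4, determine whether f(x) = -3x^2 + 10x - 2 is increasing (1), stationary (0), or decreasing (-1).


Compute f'(x) to determine behavior:
f'(x) = -6x + 10
f'(4) = -6 * 4 + 10
= -24 + 10
= -14
Since f'(4) < 0, the function is decreasing (-1)

-1


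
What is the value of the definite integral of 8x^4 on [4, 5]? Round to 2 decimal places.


Find the antiderivative of 8x^4:
F(x) = 8/5 * x^5
Apply the Fundamental Theorem of Calculus:
F(5) - F(4)
= 8/5 * 5^5 - 8/5 * 4^5
= 8/5 * (3125 - 1024)
= 8/5 * 2101
= 16808/5 = 3361.60

3361.60


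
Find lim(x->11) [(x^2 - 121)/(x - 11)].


Direct substitution gives 0/0, so we factor the numerator.
Factor: (x^2 - 121) = (x - 11)(x + 11)
Cancel the common factor (x - 11):
(x^2 - 121)/(x - 11) = (x + 11)
Now substitute x = 11:
= (11 + 11) = 22

22


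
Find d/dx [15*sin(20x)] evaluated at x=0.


Apply the chain rule to differentiate 15*sin(20x):
d/dx [15*sin(20x)]
= 15 * cos(20x) * d/dx(20x)
= 15 * 20 * cos(20x)
= 300 * cos(20x)
Evaluate at x = 0:
= 300 * cos(0)
= 300 * 1
= 300

300


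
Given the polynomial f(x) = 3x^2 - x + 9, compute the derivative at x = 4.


Differentiate term by term using power and sum rules:
f(x) = 3x^2 - x + 9
f'(x) = 6x - 1
Substitute x = 4:
f'(4) = 6 * 4 - 1
= 24 - 1
= 23

23


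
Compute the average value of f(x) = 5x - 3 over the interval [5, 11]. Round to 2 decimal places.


Average value = 1/(b-a) * integral from a to b of f(x) dx
First compute the integral of 5x - 3:
F(x) = (5/2)x^2 - 3x
F(11) = 5/2 * 121 - 3 * 11 = 539/2
F(5) = 5/2 * 25 - 3 * 5 = 95/2
Integral = 539/2 - 95/2 = 222
Average = 222 / (11 - 5) = 222 / 6
= 37 = 37.00

37.00


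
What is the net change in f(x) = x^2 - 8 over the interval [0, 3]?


Net change = f(b) - f(a)
f(x) = x^2 - 8
Compute f(3):
f(3) = 1 * 3^2 + 0 * 3 - 8
= 9 + 0 - 8
= 1
Compute f(0):
f(0) = 1 * 0^2 + 0 * 0 - 8
= 0 + 0 - 8
= -8
Net change = 1 - (-8) = 9

9


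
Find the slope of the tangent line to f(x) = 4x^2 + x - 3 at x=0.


The slope of the tangent line equals f'(x) at the point.
f(x) = 4x^2 + x - 3
f'(x) = 8x + 1
At x = 0:
f'(0) = 8 * 0 + 1
= 0 + 1
= 1

1


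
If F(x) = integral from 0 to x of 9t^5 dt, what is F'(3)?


By the Fundamental Theorem of Calculus (Part 1):
If F(x) = integral from 0 to x of f(t) dt, then F'(x) = f(x)
Here f(t) = 9t^5
So F'(x) = 9x^5
Evaluate at x = 3:
F'(3) = 9 * 3^5
= 9 * 243
= 2187

2187


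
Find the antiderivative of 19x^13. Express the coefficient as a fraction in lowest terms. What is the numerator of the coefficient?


Apply the power rule for integration:
integral of ax^n dx = a/(n+1) * x^(n+1) + C
integral of 19x^13 dx
= 19/14 * x^14 + C
The coefficient in lowest terms is 19/14, and its numerator is 19

19


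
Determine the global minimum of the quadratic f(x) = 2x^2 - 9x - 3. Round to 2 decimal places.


For a quadratic f(x) = ax^2 + bx + c with a > 0, the minimum is at the vertex.
Vertex x-coordinate: x = -b/(2a)
x = -(-9) / (2 * 2)
x = 9/4
Substitute back to find the minimum value:
f(9/4) = 2 * (9/4)^2 - 9 * (9/4) - 3
= 81/8 - 81/4 - 3
= -105/8 ≈ -13.13

-13.13


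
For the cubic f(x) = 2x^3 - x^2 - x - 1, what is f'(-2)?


Differentiate f(x) = 2x^3 - x^2 - x - 1 term by term:
f'(x) = 6x^2 - 2x - 1
Substitute x = -2:
f'(-2) = 6 * (-2)^2 - 2 * (-2) - 1
= 24 + 4 - 1
= 27

27


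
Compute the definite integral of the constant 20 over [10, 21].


The integral of a constant k over [a, b] equals k * (b - a).
integral from 10 to 21 of 20 dx
= 20 * (21 - 10)
= 20 * 11
= 220

220


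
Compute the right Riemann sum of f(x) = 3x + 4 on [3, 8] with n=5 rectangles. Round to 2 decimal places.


Right Riemann sum uses right endpoints of each subinterval.
Interval: [3, 8], n = 5
dx = (8 - 3) / 5 = 1
Right endpoints: [4, 5, 6, 7, 8]
f values: [16, 19, 22, 25, 28]
Sum = dx * (sum of f values)
= 1 * 110
= 110 = 110.00

110.00


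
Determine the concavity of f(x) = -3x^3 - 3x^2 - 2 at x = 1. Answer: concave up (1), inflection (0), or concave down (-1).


Concavity is determined by the sign of f''(x).
f(x) = -3x^3 - 3x^2 - 2
f'(x) = -9x^2 - 6x
f''(x) = -18x - 6
f''(1) = -18 * 1 - 6
= -18 - 6
= -24
Since f''(1) < 0, the function is concave down (-1)

-1


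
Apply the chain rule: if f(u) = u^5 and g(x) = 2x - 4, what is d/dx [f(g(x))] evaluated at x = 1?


Using the chain rule: (f(g(x)))' = f'(g(x)) * g'(x)
First, find g(1):
g(1) = 2 * 1 - 4 = -2
Next, f'(u) = 5u^4
And g'(x) = 2
So f'(g(1)) * g'(1)
= 5 * (-2)^4 * 2
= 5 * 16 * 2
= 160

160


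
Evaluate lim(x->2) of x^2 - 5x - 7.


Since polynomials are continuous, we use direct substitution.
lim(x->2) of x^2 - 5x - 7
= 1 * 2^2 - 5 * 2 - 7
= 4 - 10 - 7
= -13

-13


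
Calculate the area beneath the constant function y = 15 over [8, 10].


The area under a constant function y = 15 is a rectangle.
Width = 10 - 8 = 2
Height = 15
Area = width * height
= 2 * 15
= 30

30


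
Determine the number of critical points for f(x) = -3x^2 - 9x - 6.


Find where f'(x) = 0:
f'(x) = -6x - 9
Set f'(x) = 0:
-6x - 9 = 0
x = 9 / (-6) = -3/2
This is a linear equation in x, so there is exactly one solution.
Number of critical points: 1

1


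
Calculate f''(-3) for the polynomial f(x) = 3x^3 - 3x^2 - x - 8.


First derivative:
f'(x) = 9x^2 - 6x - 1
Second derivative:
f''(x) = 18x - 6
Substitute x = -3:
f''(-3) = 18 * (-3) - 6
= -54 - 6
= -60

-60


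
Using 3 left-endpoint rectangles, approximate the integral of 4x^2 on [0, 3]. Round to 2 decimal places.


Left Riemann sum uses left endpoints of each subinterval.
Interval: [0, 3], n = 3
dx = (3 - 0) / 3 = 1
Left endpoints: [0, 1, 2]
f values: [0, 4, 16]
Sum = dx * (sum of f values)
= 1 * 20
= 20 = 20.00

20.00


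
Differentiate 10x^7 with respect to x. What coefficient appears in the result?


We apply the power rule: d/dx [ax^n] = a*n * x^(n-1)
d/dx [10x^7]
= 10 * 7 * x^(7-1)
= 70x^6
The coefficient is 70

70


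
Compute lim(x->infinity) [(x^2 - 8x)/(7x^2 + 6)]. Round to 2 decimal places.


For limits at infinity with equal-degree polynomials,
we compare leading coefficients.
Numerator leading term: x^2
Denominator leading term: 7x^2
Divide both by x^2:
lim = (1 - 8/x) / (7 + 6/x^2)
As x -> infinity, the 1/x and 1/x^2 terms vanish:
= 1/7 ≈ 0.14

0.14


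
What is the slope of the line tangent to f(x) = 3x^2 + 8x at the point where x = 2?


The slope of the tangent line equals f'(x) at the point.
f(x) = 3x^2 + 8x
f'(x) = 6x + 8
At x = 2:
f'(2) = 6 * 2 + 8
= 12 + 8
= 20

20


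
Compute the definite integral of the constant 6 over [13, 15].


The integral of a constant k over [a, b] equals k * (b - a).
integral from 13 to 15 of 6 dx
= 6 * (15 - 13)
= 6 * 2
= 12

12


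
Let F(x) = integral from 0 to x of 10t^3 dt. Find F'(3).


By the Fundamental Theorem of Calculus (Part 1):
If F(x) = integral from 0 to x of f(t) dt, then F'(x) = f(x)
Here f(t) = 10t^3
So F'(x) = 10x^3
Evaluate at x = 3:
F'(3) = 10 * 3^3
= 10 * 27
= 270

270


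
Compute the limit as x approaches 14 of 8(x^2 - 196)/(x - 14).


Direct substitution gives 0/0, so we factor the numerator.
Factor: 8(x^2 - 196) = 8 * (x - 14)(x + 14)
Cancel the common factor (x - 14):
8(x^2 - 196)/(x - 14) = 8 * (x + 14)
Now substitute x = 14:
= 8 * (14 + 14) = 224

224


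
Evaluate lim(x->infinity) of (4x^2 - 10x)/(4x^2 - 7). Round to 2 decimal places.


For limits at infinity with equal-degree polynomials,
we compare leading coefficients.
Numerator leading term: 4x^2
Denominator leading term: 4x^2
Divide both by x^2:
lim = (4 - 10/x) / (4 - 7/x^2)
As x -> infinity, the 1/x and 1/x^2 terms vanish:
= 4/4 = 1 = 1.00

1.00


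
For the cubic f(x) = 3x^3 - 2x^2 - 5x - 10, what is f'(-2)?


Differentiate f(x) = 3x^3 - 2x^2 - 5x - 10 term by term:
f'(x) = 9x^2 - 4x - 5
Substitute x = -2:
f'(-2) = 9 * (-2)^2 - 4 * (-2) - 5
= 36 + 8 - 5
= 39

39


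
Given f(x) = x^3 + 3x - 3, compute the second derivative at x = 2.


First derivative:
f'(x) = 3x^2 + 3
Second derivative:
f''(x) = 6x
Substitute x = 2:
f''(2) = 6 * 2 + 0
= 12 + 0
= 12

12


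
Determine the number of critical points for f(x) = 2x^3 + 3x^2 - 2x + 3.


Find where f'(x) = 0:
f(x) = 2x^3 + 3x^2 - 2x + 3
f'(x) = 6x^2 + 6x - 2
This is a quadratic in x. Use the discriminant to count real roots.
Discriminant = (6)^2 - 4 * 6 * (-2)
= 36 - (-48)
= 84
Since discriminant > 0, f'(x) = 0 has 2 real solutions.
Number of critical points: 2

2


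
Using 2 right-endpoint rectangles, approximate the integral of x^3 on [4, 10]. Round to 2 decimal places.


Right Riemann sum uses right endpoints of each subinterval.
Interval: [4, 10], n = 2
dx = (10 - 4) / 2 = 3
Right endpoints: [7, 10]
f values: [343, 1000]
Sum = dx * (sum of f values)
= 3 * 1343
= 4029 = 4029.00

4029.00


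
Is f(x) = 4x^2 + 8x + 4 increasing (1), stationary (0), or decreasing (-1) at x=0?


Compute f'(x) to determine behavior:
f'(x) = 8x + 8
f'(0) = 8 * 0 + 8
= 0 + 8
= 8
Since f'(0) > 0, the function is increasing (1)

1


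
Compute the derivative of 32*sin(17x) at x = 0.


Apply the chain rule to differentiate 32*sin(17x):
d/dx [32*sin(17x)]
= 32 * cos(17x) * d/dx(17x)
= 32 * 17 * cos(17x)
= 544 * cos(17x)
Evaluate at x = 0:
= 544 * cos(0)
= 544 * 1
= 544

544


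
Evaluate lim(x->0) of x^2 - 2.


Since polynomials are continuous, we use direct substitution.
lim(x->0) of x^2 - 2
= 1 * 0^2 + 0 * 0 - 2
= 0 + 0 - 2
= -2

-2


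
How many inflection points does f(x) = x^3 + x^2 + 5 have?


Inflection points occur where f''(x) = 0 and concavity changes.
f(x) = x^3 + x^2 + 5
f'(x) = 3x^2 + 2x
f''(x) = 6x + 2
Set f''(x) = 0:
6x + 2 = 0
x = -2 / 6 = -1/3
Since f''(x) is linear (degree 1), it changes sign at this point.
Therefore there is exactly 1 inflection point.

1


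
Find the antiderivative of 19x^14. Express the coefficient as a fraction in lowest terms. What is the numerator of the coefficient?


Apply the power rule for integration:
integral of ax^n dx = a/(n+1) * x^(n+1) + C
integral of 19x^14 dx
= 19/15 * x^15 + C
The coefficient in lowest terms is 19/15, and its numerator is 19

19


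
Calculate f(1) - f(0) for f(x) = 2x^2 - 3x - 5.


Net change = f(b) - f(a)
f(x) = 2x^2 - 3x - 5
Compute f(1):
f(1) = 2 * 1^2 - 3 * 1 - 5
= 2 - 3 - 5
= -6
Compute f(0):
f(0) = 2 * 0^2 - 3 * 0 - 5
= 0 + 0 - 5
= -5
Net change = -6 - (-5) = -1

-1


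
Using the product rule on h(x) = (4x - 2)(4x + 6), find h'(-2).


Let u(x) = 4x - 2 and v(x) = 4x + 6
u'(x) = 4
v'(x) = 4
Product rule: h'(x) = u'(x)*v(x) + u(x)*v'(x)
= 4 * (4x + 6) + (4x - 2) * 4
At x = -2:
u(-2) = 4 * (-2) - 2 = -10
v(-2) = 4 * (-2) + 6 = -2
h'(-2) = 4 * (-2) + (-10) * 4
= -8 - 40
= -48

-48


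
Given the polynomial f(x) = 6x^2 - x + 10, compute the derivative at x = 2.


Differentiate term by term using power and sum rules:
f(x) = 6x^2 - x + 10
f'(x) = 12x - 1
Substitute x = 2:
f'(2) = 12 * 2 - 1
= 24 - 1
= 23

23


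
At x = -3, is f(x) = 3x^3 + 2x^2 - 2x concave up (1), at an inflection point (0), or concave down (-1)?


Concavity is determined by the sign of f''(x).
f(x) = 3x^3 + 2x^2 - 2x
f'(x) = 9x^2 + 4x - 2
f''(x) = 18x + 4
f''(-3) = 18 * (-3) + 4
= -54 + 4
= -50
Since f''(-3) < 0, the function is concave down (-1)

-1


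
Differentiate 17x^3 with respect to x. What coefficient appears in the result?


We apply the power rule: d/dx [ax^n] = a*n * x^(n-1)
d/dx [17x^3]
= 17 * 3 * x^(3-1)
= 51x^2
The coefficient is 51

51


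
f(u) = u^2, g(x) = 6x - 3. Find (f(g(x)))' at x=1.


Using the chain rule: (f(g(x)))' = f'(g(x)) * g'(x)
First, find g(1):
g(1) = 6 * 1 - 3 = 3
Next, f'(u) = 2u
And g'(x) = 6
So f'(g(1)) * g'(1)
= 2 * 3 * 6
= 36

36


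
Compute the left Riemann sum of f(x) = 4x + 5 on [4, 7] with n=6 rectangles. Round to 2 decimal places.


Left Riemann sum uses left endpoints of each subinterval.
Interval: [4, 7], n = 6
dx = (7 - 4) / 6 = 1/2
Left endpoints: [4, 9/2, 5, 11/2, 6, 13/2]
f values: [21, 23, 25, 27, 29, 31]
Sum = dx * (sum of f values)
= 1/2 * 156
= 78 = 78.00

78.00


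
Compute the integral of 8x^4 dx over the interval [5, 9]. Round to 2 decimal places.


Find the antiderivative of 8x^4:
F(x) = 8/5 * x^5
Apply the Fundamental Theorem of Calculus:
F(9) - F(5)
= 8/5 * 9^5 - 8/5 * 5^5
= 8/5 * (59049 - 3125)
= 8/5 * 55924
= 447392/5 = 89478.40

89478.40


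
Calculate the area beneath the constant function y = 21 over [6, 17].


The area under a constant function y = 21 is a rectangle.
Width = 17 - 6 = 11
Height = 21
Area = width * height
= 11 * 21
= 231

231


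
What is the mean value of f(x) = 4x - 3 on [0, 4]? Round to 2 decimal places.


Average value = 1/(b-a) * integral from a to b of f(x) dx
First compute the integral of 4x - 3:
F(x) = 2x^2 - 3x
F(4) = 2 * 16 - 3 * 4 = 20
F(0) = 2 * 0 - 3 * 0 = 0
Integral = 20 - 0 = 20
Average = 20 / (4 - 0) = 20 / 4
= 5 = 5.00

5.00


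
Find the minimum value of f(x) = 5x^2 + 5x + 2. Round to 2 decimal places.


For a quadratic f(x) = ax^2 + bx + c with a > 0, the minimum is at the vertex.
Vertex x-coordinate: x = -b/(2a)
x = -(5) / (2 * 5)
x = -5/10 = -1/2
Substitute back to find the minimum value:
f(-1/2) = 5 * (-1/2)^2 + 5 * (-1/2) + 2
= 5/4 - 5/2 + 2
= 3/4 = 0.75

0.75


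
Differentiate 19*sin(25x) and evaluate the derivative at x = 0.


Apply the chain rule to differentiate 19*sin(25x):
d/dx [19*sin(25x)]
= 19 * cos(25x) * d/dx(25x)
= 19 * 25 * cos(25x)
= 475 * cos(25x)
Evaluate at x = 0:
= 475 * cos(0)
= 475 * 1
= 475

475


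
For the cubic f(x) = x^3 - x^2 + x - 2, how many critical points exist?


Find where f'(x) = 0:
f(x) = x^3 - x^2 + x - 2
f'(x) = 3x^2 - 2x + 1
This is a quadratic in x. Use the discriminant to count real roots.
Discriminant = (-2)^2 - 4 * 3 * 1
= 4 - 12
= -8
Since discriminant < 0, f'(x) = 0 has no real solutions.
Number of critical points: 0

0


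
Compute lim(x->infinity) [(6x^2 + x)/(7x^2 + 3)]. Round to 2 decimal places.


For limits at infinity with equal-degree polynomials,
we compare leading coefficients.
Numerator leading term: 6x^2
Denominator leading term: 7x^2
Divide both by x^2:
lim = (6 + 1/x) / (7 + 3/x^2)
As x -> infinity, the 1/x and 1/x^2 terms vanish:
= 6/7 ≈ 0.86

0.86
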